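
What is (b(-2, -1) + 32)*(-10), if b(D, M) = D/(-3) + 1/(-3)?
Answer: -970/3 ≈ -323.33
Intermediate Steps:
b(D, M) = -⅓ - D/3 (b(D, M) = D*(-⅓) + 1*(-⅓) = -D/3 - ⅓ = -⅓ - D/3)
(b(-2, -1) + 32)*(-10) = ((-⅓ - ⅓*(-2)) + 32)*(-10) = ((-⅓ + ⅔) + 32)*(-10) = (⅓ + 32)*(-10) = (97/3)*(-10) = -970/3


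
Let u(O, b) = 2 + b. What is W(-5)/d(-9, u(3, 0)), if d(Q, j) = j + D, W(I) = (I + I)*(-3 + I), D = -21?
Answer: -80/19 ≈ -4.2105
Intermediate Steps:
W(I) = 2*I*(-3 + I) (W(I) = (2*I)*(-3 + I) = 2*I*(-3 + I))
d(Q, j) = -21 + j (d(Q, j) = j - 21 = -21 + j)
W(-5)/d(-9, u(3, 0)) = (2*(-5)*(-3 - 5))/(-21 + (2 + 0)) = (2*(-5)*(-8))/(-21 + 2) = 80/(-19) = 80*(-1/19) = -80/19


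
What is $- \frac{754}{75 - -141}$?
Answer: $- \frac{377}{108} \approx -3.4907$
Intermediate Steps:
$- \frac{754}{75 - -141} = - \frac{754}{75 + 141} = - \frac{754}{216} = \left(-754\right) \frac{1}{216} = - \frac{377}{108}$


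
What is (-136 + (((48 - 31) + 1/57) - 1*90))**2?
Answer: 141895744/3249 ≈ 43674.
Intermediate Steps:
(-136 + (((48 - 31) + 1/57) - 1*90))**2 = (-136 + ((17 + 1/57) - 90))**2 = (-136 + (970/57 - 90))**2 = (-136 - 4160/57)**2 = (-11912/57)**2 = 141895744/3249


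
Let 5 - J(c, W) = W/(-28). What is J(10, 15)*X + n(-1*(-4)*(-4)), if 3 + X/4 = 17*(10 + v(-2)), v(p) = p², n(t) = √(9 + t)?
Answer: 36425/7 + I*√7 ≈ 5203.6 + 2.6458*I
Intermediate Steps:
J(c, W) = 5 + W/28 (J(c, W) = 5 - W/(-28) = 5 - W*(-1)/28 = 5 - (-1)*W/28 = 5 + W/28)
X = 940 (X = -12 + 4*(17*(10 + (-2)²)) = -12 + 4*(17*(10 + 4)) = -12 + 4*(17*14) = -12 + 4*238 = -12 + 952 = 940)
J(10, 15)*X + n(-1*(-4)*(-4)) = (5 + (1/28)*15)*940 + √(9 - 1*(-4)*(-4)) = (5 + 15/28)*940 + √(9 + 4*(-4)) = (155/28)*940 + √(9 - 16) = 36425/7 + √(-7) = 36425/7 + I*√7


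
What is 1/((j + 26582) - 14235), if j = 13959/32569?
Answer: 32569/402143402 ≈ 8.0989e-5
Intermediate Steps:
j = 13959/32569 (j = 13959*(1/32569) = 13959/32569 ≈ 0.42860)
1/((j + 26582) - 14235) = 1/((13959/32569 + 26582) - 14235) = 1/(865763117/32569 - 14235) = 1/(402143402/32569) = 32569/402143402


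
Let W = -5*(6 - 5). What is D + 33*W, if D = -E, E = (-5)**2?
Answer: -190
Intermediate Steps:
W = -5 (W = -5*1 = -5)
E = 25
D = -25 (D = -1*25 = -25)
D + 33*W = -25 + 33*(-5) = -25 - 165 = -190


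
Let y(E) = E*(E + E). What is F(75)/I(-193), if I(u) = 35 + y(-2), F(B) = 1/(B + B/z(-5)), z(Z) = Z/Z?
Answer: 1/6450 ≈ 0.00015504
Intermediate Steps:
y(E) = 2*E² (y(E) = E*(2*E) = 2*E²)
z(Z) = 1
F(B) = 1/(2*B) (F(B) = 1/(B + B/1) = 1/(B + 1*B) = 1/(B + B) = 1/(2*B))
I(u) = 43 (I(u) = 35 + 2*(-2)² = 35 + 2*4 = 35 + 8 = 43)
F(75)/I(-193) = ((½)/75)/43 = ((½)*(1/75))*(1/43) = (1/150)*(1/43) = 1/6450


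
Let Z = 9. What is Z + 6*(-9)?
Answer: -45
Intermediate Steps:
Z + 6*(-9) = 9 + 6*(-9) = 9 - 54 = -45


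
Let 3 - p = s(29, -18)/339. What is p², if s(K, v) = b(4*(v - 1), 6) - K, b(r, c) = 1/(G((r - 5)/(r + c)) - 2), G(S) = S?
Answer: 3817262656/400040001 ≈ 9.5422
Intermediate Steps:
b(r, c) = 1/(-2 + (-5 + r)/(c + r)) (b(r, c) = 1/((r - 5)/(r + c) - 2) = 1/((-5 + r)/(c + r) - 2) = 1/(-2 + (-5 + r)/(c + r)))
s(K, v) = -K + (-2 - 4*v)/(13 + 4*v) (s(K, v) = (-1*6 - 4*(v - 1))/(5 + 4*(v - 1) + 2*6) - K = (-6 - 4*(-1 + v))/(5 + 4*(-1 + v) + 12) - K = (-6 - (-4 + 4*v))/(5 + (-4 + 4*v) + 12) - K = (-6 + (4 - 4*v))/(13 + 4*v) - K = (-2 - 4*v)/(13 + 4*v) - K = -K + (-2 - 4*v)/(13 + 4*v))
p = 61784/20001 (p = 3 - (-(2 + 4*(-18) + 29*(13 + 4*(-18)))/(13 + 4*(-18)))/339 = 3 - (-(2 - 72 + 29*(13 - 72))/(13 - 72))/339 = 3 - (-1*(2 - 72 + 29*(-59))/(-59))/339 = 3 - (-1*(-1/59)*(2 - 72 - 1711))/339 = 3 - (-1*(-1/59)*(-1781))/339 = 3 - (-1781)/(59*339) = 3 - 1*(-1781/20001) = 3 + 1781/20001 = 61784/20001 ≈ 3.0890)
p² = (61784/20001)² = 3817262656/400040001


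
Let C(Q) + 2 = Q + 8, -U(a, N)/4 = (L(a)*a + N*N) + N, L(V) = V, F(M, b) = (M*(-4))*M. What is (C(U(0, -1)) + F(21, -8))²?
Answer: 3090564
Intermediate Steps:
F(M, b) = -4*M² (F(M, b) = (-4*M)*M = -4*M²)
U(a, N) = -4*N - 4*N² - 4*a² (U(a, N) = -4*((a*a + N*N) + N) = -4*((a² + N²) + N) = -4*((N² + a²) + N) = -4*(N + N² + a²) = -4*N - 4*N² - 4*a²)
C(Q) = 6 + Q (C(Q) = -2 + (Q + 8) = -2 + (8 + Q) = 6 + Q)
(C(U(0, -1)) + F(21, -8))² = ((6 + (-4*(-1) - 4*(-1)² - 4*0²)) - 4*21²)² = ((6 + (4 - 4*1 - 4*0)) - 4*441)² = ((6 + (4 - 4 + 0)) - 1764)² = ((6 + 0) - 1764)² = (6 - 1764)² = (-1758)² = 3090564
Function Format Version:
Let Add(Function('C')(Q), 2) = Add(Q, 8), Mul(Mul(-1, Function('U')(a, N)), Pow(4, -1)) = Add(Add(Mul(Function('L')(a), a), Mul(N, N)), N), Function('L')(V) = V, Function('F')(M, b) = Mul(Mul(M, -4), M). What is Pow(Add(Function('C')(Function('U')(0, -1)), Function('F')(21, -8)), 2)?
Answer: 3090564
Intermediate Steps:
Function('F')(M, b) = Mul(-4, Pow(M, 2)) (Function('F')(M, b) = Mul(Mul(-4, M), M) = Mul(-4, Pow(M, 2)))
Function('U')(a, N) = Add(Mul(-4, N), Mul(-4, Pow(N, 2)), Mul(-4, Pow(a, 2))) (Function('U')(a, N) = Mul(-4, Add(Add(Mul(a, a), Mul(N, N)), N)) = Mul(-4, Add(Add(Pow(a, 2), Pow(N, 2)), N)) = Mul(-4, Add(Add(Pow(N, 2), Pow(a, 2)), N)) = Mul(-4, Add(N, Pow(N, 2), Pow(a, 2))) = Add(Mul(-4, N), Mul(-4, Pow(N, 2)), Mul(-4, Pow(a, 2))))
Function('C')(Q) = Add(6, Q) (Function('C')(Q) = Add(-2, Add(Q, 8)) = Add(-2, Add(8, Q)) = Add(6, Q))
Pow(Add(Function('C')(Function('U')(0, -1)), Function('F')(21, -8)), 2) = Pow(Add(Add(6, Add(Mul(-4, -1), Mul(-4, Pow(-1, 2)), Mul(-4, Pow(0, 2)))), Mul(-4, Pow(21, 2))), 2) = Pow(Add(Add(6, Add(4, Mul(-4, 1), Mul(-4, 0))), Mul(-4, 441)), 2) = Pow(Add(Add(6, Add(4, -4, 0)), -1764), 2) = Pow(Add(Add(6, 0), -1764), 2) = Pow(Add(6, -1764), 2) = Pow(-1758, 2) = 3090564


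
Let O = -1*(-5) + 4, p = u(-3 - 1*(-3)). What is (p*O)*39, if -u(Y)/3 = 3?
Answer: -3159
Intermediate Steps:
u(Y) = -9 (u(Y) = -3*3 = -9)
p = -9
O = 9 (O = 5 + 4 = 9)
(p*O)*39 = -9*9*39 = -81*39 = -3159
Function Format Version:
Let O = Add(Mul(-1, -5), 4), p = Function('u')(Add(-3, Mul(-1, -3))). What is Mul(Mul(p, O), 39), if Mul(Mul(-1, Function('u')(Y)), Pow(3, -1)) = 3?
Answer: -3159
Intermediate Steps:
Function('u')(Y) = -9 (Function('u')(Y) = Mul(-3, 3) = -9)
p = -9
O = 9 (O = Add(5, 4) = 9)
Mul(Mul(p, O), 39) = Mul(Mul(-9, 9), 39) = Mul(-81, 39) = -3159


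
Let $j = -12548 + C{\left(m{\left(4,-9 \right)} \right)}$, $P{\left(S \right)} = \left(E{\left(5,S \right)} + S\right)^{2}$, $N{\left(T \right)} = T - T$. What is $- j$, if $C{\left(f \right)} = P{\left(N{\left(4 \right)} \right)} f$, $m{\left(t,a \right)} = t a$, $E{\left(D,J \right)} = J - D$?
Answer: $13448$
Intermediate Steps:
$m{\left(t,a \right)} = a t$
$N{\left(T \right)} = 0$
$P{\left(S \right)} = \left(-5 + 2 S\right)^{2}$ ($P{\left(S \right)} = \left(\left(S - 5\right) + S\right)^{2} = \left(\left(-5 + S\right) + S\right)^{2} = \left(-5 + 2 S\right)^{2}$)
$C{\left(f \right)} = 25 f$ ($C{\left(f \right)} = \left(-5 + 2 \cdot 0\right)^{2} f = \left(-5 + 0\right)^{2} f = \left(-5\right)^{2} f = 25 f$)
$j = -13448$ ($j = -12548 + 25 \left(\left(-9\right) 4\right) = -12548 + 25 \left(-36\right) = -12548 - 900 = -13448$)
$- j = \left(-1\right) \left(-13448\right) = 13448$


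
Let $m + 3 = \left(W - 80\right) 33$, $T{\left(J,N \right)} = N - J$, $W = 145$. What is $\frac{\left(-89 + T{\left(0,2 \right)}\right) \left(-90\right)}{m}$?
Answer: $\frac{435}{119} \approx 3.6555$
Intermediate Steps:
$m = 2142$ ($m = -3 + \left(145 - 80\right) 33 = -3 + 65 \cdot 33 = -3 + 2145 = 2142$)
$\frac{\left(-89 + T{\left(0,2 \right)}\right) \left(-90\right)}{m} = \frac{\left(-89 + \left(2 - 0\right)\right) \left(-90\right)}{2142} = \left(-89 + \left(2 + 0\right)\right) \left(-90\right) \frac{1}{2142} = \left(-89 + 2\right) \left(-90\right) \frac{1}{2142} = \left(-87\right) \left(-90\right) \frac{1}{2142} = 7830 \cdot \frac{1}{2142} = \frac{435}{119}$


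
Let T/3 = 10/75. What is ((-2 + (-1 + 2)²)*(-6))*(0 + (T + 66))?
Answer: 1992/5 ≈ 398.40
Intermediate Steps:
T = ⅖ (T = 3*(10/75) = 3*(10*(1/75)) = 3*(2/15) = ⅖ ≈ 0.40000)
((-2 + (-1 + 2)²)*(-6))*(0 + (T + 66)) = ((-2 + (-1 + 2)²)*(-6))*(0 + (⅖ + 66)) = ((-2 + 1²)*(-6))*(0 + 332/5) = ((-2 + 1)*(-6))*(332/5) = -1*(-6)*(332/5) = 6*(332/5) = 1992/5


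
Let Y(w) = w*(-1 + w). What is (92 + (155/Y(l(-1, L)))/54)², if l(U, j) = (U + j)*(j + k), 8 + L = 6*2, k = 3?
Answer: 174175179649/20575296 ≈ 8465.3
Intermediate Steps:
L = 4 (L = -8 + 6*2 = -8 + 12 = 4)
l(U, j) = (3 + j)*(U + j) (l(U, j) = (U + j)*(j + 3) = (U + j)*(3 + j) = (3 + j)*(U + j))
(92 + (155/Y(l(-1, L)))/54)² = (92 + (155/(((4² + 3*(-1) + 3*4 - 1*4)*(-1 + (4² + 3*(-1) + 3*4 - 1*4)))))/54)² = (92 + (155/(((16 - 3 + 12 - 4)*(-1 + (16 - 3 + 12 - 4)))))*(1/54))² = (92 + (155/((21*(-1 + 21))))*(1/54))² = (92 + (155/((21*20)))*(1/54))² = (92 + (155/420)*(1/54))² = (92 + (155*(1/420))*(1/54))² = (92 + (31/84)*(1/54))² = (92 + 31/4536)² = (417343/4536)² = 174175179649/20575296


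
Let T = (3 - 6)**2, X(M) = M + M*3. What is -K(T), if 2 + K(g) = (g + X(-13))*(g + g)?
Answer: 776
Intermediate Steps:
X(M) = 4*M (X(M) = M + 3*M = 4*M)
T = 9 (T = (-3)**2 = 9)
K(g) = -2 + 2*g*(-52 + g) (K(g) = -2 + (g + 4*(-13))*(g + g) = -2 + (g - 52)*(2*g) = -2 + (-52 + g)*(2*g) = -2 + 2*g*(-52 + g))
-K(T) = -(-2 - 104*9 + 2*9**2) = -(-2 - 936 + 2*81) = -(-2 - 936 + 162) = -1*(-776) = 776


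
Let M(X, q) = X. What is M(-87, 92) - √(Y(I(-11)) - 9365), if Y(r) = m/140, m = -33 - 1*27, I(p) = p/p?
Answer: -87 - I*√458906/7 ≈ -87.0 - 96.775*I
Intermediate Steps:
I(p) = 1
m = -60 (m = -33 - 27 = -60)
Y(r) = -3/7 (Y(r) = -60/140 = -60*1/140 = -3/7)
M(-87, 92) - √(Y(I(-11)) - 9365) = -87 - √(-3/7 - 9365) = -87 - √(-65558/7) = -87 - I*√458906/7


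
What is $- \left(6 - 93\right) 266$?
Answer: $23142$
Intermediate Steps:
$- \left(6 - 93\right) 266 = - \left(-87\right) 266 = \left(-1\right) \left(-23142\right) = 23142$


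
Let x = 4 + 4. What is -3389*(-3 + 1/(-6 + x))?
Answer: 16945/2 ≈ 8472.5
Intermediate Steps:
x = 8
-3389*(-3 + 1/(-6 + x)) = -3389*(-3 + 1/(-6 + 8)) = -3389*(-3 + 1/2) = -3389*(-3 + ½) = -3389*(-5/2) = 16945/2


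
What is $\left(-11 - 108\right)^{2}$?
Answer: $14161$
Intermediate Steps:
$\left(-11 - 108\right)^{2} = \left(-119\right)^{2} = 14161$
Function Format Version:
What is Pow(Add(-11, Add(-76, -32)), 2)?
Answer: 14161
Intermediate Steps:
Pow(Add(-11, Add(-76, -32)), 2) = Pow(Add(-11, -108), 2) = Pow(-119, 2) = 14161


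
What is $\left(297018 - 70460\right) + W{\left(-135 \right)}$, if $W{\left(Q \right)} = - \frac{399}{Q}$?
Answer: $\frac{10195243}{45} \approx 2.2656 \cdot 10^{5}$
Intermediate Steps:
$\left(297018 - 70460\right) + W{\left(-135 \right)} = \left(297018 - 70460\right) - \frac{399}{-135} = 226558 - - \frac{133}{45} = 226558 + \frac{133}{45} = \frac{10195243}{45}$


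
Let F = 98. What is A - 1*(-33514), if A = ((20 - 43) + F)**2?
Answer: 39139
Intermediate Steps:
A = 5625 (A = ((20 - 43) + 98)**2 = (-23 + 98)**2 = 75**2 = 5625)
A - 1*(-33514) = 5625 - 1*(-33514) = 5625 + 33514 = 39139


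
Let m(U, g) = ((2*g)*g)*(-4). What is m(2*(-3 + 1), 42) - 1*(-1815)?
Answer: -12297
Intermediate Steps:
m(U, g) = -8*g² (m(U, g) = (2*g²)*(-4) = -8*g²)
m(2*(-3 + 1), 42) - 1*(-1815) = -8*42² - 1*(-1815) = -8*1764 + 1815 = -14112 + 1815 = -12297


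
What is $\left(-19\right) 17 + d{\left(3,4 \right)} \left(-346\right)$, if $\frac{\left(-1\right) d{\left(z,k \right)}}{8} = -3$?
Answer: $-8627$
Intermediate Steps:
$d{\left(z,k \right)} = 24$ ($d{\left(z,k \right)} = \left(-8\right) \left(-3\right) = 24$)
$\left(-19\right) 17 + d{\left(3,4 \right)} \left(-346\right) = \left(-19\right) 17 + 24 \left(-346\right) = -323 - 8304 = -8627$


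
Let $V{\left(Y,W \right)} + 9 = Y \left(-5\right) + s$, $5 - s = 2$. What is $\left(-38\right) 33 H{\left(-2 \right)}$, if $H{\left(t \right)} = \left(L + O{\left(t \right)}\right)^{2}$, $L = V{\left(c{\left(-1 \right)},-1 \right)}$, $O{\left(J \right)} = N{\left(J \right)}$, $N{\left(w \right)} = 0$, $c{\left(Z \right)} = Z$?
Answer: $-1254$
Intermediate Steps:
$s = 3$ ($s = 5 - 2 = 3$)
$V{\left(Y,W \right)} = -6 - 5 Y$ ($V{\left(Y,W \right)} = -9 + \left(Y \left(-5\right) + 3\right) = -9 - \left(-3 + 5 Y\right) = -6 - 5 Y$)
$O{\left(J \right)} = 0$
$L = -1$ ($L = -6 - -5 = -6 + 5 = -1$)
$H{\left(t \right)} = 1$ ($H{\left(t \right)} = \left(-1 + 0\right)^{2} = \left(-1\right)^{2} = 1$)
$\left(-38\right) 33 H{\left(-2 \right)} = \left(-38\right) 33 \cdot 1 = \left(-1254\right) 1 = -1254$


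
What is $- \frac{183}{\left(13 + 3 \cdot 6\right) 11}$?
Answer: $- \frac{183}{341} \approx -0.53666$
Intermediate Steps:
$- \frac{183}{\left(13 + 3 \cdot 6\right) 11} = - \frac{183}{\left(13 + 18\right) 11} = - \frac{183}{31 \cdot 11} = - \frac{183}{341}$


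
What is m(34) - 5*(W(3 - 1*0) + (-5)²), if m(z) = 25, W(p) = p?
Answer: -115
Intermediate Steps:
m(34) - 5*(W(3 - 1*0) + (-5)²) = 25 - 5*((3 - 1*0) + (-5)²) = 25 - 5*((3 + 0) + 25) = 25 - 5*(3 + 25) = 25 - 5*28 = 25 - 140 = -115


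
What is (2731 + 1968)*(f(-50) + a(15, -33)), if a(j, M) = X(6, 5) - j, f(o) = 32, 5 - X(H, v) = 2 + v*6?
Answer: -46990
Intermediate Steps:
X(H, v) = 3 - 6*v (X(H, v) = 5 - (2 + v*6) = 5 - (2 + 6*v) = 5 + (-2 - 6*v) = 3 - 6*v)
a(j, M) = -27 - j (a(j, M) = (3 - 6*5) - j = (3 - 30) - j = -27 - j)
(2731 + 1968)*(f(-50) + a(15, -33)) = (2731 + 1968)*(32 + (-27 - 1*15)) = 4699*(32 + (-27 - 15)) = 4699*(32 - 42) = 4699*(-10) = -46990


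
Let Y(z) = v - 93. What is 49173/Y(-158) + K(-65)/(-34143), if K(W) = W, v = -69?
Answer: -186544801/614574 ≈ -303.54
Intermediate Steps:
Y(z) = -162 (Y(z) = -69 - 93 = -162)
49173/Y(-158) + K(-65)/(-34143) = 49173/(-162) - 65/(-34143) = 49173*(-1/162) - 65*(-1/34143) = -16391/54 + 65/34143 = -186544801/614574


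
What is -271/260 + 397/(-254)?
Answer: -86027/33020 ≈ -2.6053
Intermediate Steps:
-271/260 + 397/(-254) = -271*1/260 + 397*(-1/254) = -271/260 - 397/254 = -86027/33020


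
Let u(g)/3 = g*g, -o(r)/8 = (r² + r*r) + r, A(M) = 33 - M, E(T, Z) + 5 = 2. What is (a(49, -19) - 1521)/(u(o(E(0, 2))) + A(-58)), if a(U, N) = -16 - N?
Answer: -1518/43291 ≈ -0.035065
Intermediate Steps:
E(T, Z) = -3 (E(T, Z) = -5 + 2 = -3)
o(r) = -16*r² - 8*r (o(r) = -8*((r² + r*r) + r) = -8*((r² + r²) + r) = -8*(2*r² + r) = -8*(r + 2*r²) = -16*r² - 8*r)
u(g) = 3*g² (u(g) = 3*(g*g) = 3*g²)
(a(49, -19) - 1521)/(u(o(E(0, 2))) + A(-58)) = ((-16 - 1*(-19)) - 1521)/(3*(-8*(-3)*(1 + 2*(-3)))² + (33 - 1*(-58))) = ((-16 + 19) - 1521)/(3*(-8*(-3)*(1 - 6))² + (33 + 58)) = (3 - 1521)/(3*(-8*(-3)*(-5))² + 91) = -1518/(3*(-120)² + 91) = -1518/(3*14400 + 91) = -1518/(43200 + 91) = -1518/43291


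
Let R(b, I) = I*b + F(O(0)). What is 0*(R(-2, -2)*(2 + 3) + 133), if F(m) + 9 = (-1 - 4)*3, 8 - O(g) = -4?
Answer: 0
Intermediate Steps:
O(g) = 12 (O(g) = 8 - 1*(-4) = 8 + 4 = 12)
F(m) = -24 (F(m) = -9 + (-1 - 4)*3 = -9 - 5*3 = -9 - 15 = -24)
R(b, I) = -24 + I*b (R(b, I) = I*b - 24 = -24 + I*b)
0*(R(-2, -2)*(2 + 3) + 133) = 0*((-24 - 2*(-2))*(2 + 3) + 133) = 0*((-24 + 4)*5 + 133) = 0*(-20*5 + 133) = 0*(-100 + 133) = 0*33 = 0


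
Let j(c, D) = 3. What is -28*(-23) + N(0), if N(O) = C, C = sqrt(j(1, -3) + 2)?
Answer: 644 + sqrt(5) ≈ 646.24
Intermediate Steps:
C = sqrt(5) (C = sqrt(3 + 2) = sqrt(5) ≈ 2.2361)
N(O) = sqrt(5)
-28*(-23) + N(0) = -28*(-23) + sqrt(5) = 644 + sqrt(5)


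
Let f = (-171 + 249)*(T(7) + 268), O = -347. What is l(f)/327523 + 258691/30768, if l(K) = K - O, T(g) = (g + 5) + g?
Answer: 85426701337/10077227664 ≈ 8.4772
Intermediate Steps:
T(g) = 5 + 2*g (T(g) = (5 + g) + g = 5 + 2*g)
f = 22386 (f = (-171 + 249)*((5 + 2*7) + 268) = 78*((5 + 14) + 268) = 78*(19 + 268) = 78*287 = 22386)
l(K) = 347 + K (l(K) = K - 1*(-347) = K + 347 = 347 + K)
l(f)/327523 + 258691/30768 = (347 + 22386)/327523 + 258691/30768 = 22733*(1/327523) + 258691*(1/30768) = 22733/327523 + 258691/30768 = 85426701337/10077227664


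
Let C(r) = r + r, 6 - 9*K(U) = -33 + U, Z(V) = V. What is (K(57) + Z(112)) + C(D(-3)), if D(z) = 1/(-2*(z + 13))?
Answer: 1099/10 ≈ 109.90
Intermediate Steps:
K(U) = 13/3 - U/9 (K(U) = ⅔ - (-33 + U)/9 = ⅔ + (11/3 - U/9) = 13/3 - U/9)
D(z) = 1/(-26 - 2*z) (D(z) = 1/(-2*(13 + z)) = 1/(-26 - 2*z))
C(r) = 2*r
(K(57) + Z(112)) + C(D(-3)) = ((13/3 - ⅑*57) + 112) + 2*(-1/(26 + 2*(-3))) = ((13/3 - 19/3) + 112) + 2*(-1/(26 - 6)) = (-2 + 112) + 2*(-1/20) = 110 + 2*(-1*1/20) = 110 + 2*(-1/20) = 110 - ⅒ = 1099/10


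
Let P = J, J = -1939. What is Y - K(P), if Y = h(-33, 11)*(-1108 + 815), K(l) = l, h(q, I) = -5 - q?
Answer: -6265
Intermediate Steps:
P = -1939
Y = -8204 (Y = (-5 - 1*(-33))*(-1108 + 815) = (-5 + 33)*(-293) = 28*(-293) = -8204)
Y - K(P) = -8204 - 1*(-1939) = -8204 + 1939 = -6265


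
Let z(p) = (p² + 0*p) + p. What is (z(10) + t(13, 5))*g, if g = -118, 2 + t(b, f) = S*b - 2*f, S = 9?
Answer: -25370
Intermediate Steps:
z(p) = p + p² (z(p) = (p² + 0) + p = p² + p = p + p²)
t(b, f) = -2 - 2*f + 9*b (t(b, f) = -2 + (9*b - 2*f) = -2 + (-2*f + 9*b) = -2 - 2*f + 9*b)
(z(10) + t(13, 5))*g = (10*(1 + 10) + (-2 - 2*5 + 9*13))*(-118) = (10*11 + (-2 - 10 + 117))*(-118) = (110 + 105)*(-118) = 215*(-118) = -25370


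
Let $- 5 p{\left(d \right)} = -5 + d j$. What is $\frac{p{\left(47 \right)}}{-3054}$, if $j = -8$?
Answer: $- \frac{127}{5090} \approx -0.024951$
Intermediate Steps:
$p{\left(d \right)} = 1 + \frac{8 d}{5}$ ($p{\left(d \right)} = - \frac{-5 + d \left(-8\right)}{5} = - \frac{-5 - 8 d}{5} = 1 + \frac{8 d}{5}$)
$\frac{p{\left(47 \right)}}{-3054} = \frac{1 + \frac{8}{5} \cdot 47}{-3054} = \left(1 + \frac{376}{5}\right) \left(- \frac{1}{3054}\right) = \frac{381}{5} \left(- \frac{1}{3054}\right) = - \frac{127}{5090}$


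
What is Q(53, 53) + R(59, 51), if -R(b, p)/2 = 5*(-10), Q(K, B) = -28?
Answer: 72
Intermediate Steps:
R(b, p) = 100 (R(b, p) = -10*(-10) = -2*(-50) = 100)
Q(53, 53) + R(59, 51) = -28 + 100 = 72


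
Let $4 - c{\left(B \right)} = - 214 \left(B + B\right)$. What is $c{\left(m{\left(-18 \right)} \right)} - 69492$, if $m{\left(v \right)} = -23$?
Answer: $-79332$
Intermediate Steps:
$c{\left(B \right)} = 4 + 428 B$ ($c{\left(B \right)} = 4 - - 214 \left(B + B\right) = 4 - - 214 \cdot 2 B = 4 - - 428 B = 4 + 428 B$)
$c{\left(m{\left(-18 \right)} \right)} - 69492 = \left(4 + 428 \left(-23\right)\right) - 69492 = \left(4 - 9844\right) - 69492 = -9840 - 69492 = -79332$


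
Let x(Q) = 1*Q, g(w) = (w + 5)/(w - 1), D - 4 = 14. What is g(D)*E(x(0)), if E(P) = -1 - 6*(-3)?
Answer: 23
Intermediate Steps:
D = 18 (D = 4 + 14 = 18)
g(w) = (5 + w)/(-1 + w)
x(Q) = Q
E(P) = 17 (E(P) = -1 + 18 = 17)
g(D)*E(x(0)) = ((5 + 18)/(-1 + 18))*17 = (23/17)*17 = 23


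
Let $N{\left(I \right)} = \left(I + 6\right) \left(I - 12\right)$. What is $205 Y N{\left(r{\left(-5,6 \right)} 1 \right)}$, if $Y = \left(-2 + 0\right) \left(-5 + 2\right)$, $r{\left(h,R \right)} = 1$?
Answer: $-94710$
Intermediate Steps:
$N{\left(I \right)} = \left(-12 + I\right) \left(6 + I\right)$ ($N{\left(I \right)} = \left(6 + I\right) \left(-12 + I\right) = \left(-12 + I\right) \left(6 + I\right)$)
$Y = 6$ ($Y = \left(-2\right) \left(-3\right) = 6$)
$205 Y N{\left(r{\left(-5,6 \right)} 1 \right)} = 205 \cdot 6 \left(-72 + \left(1 \cdot 1\right)^{2} - 6 \cdot 1 \cdot 1\right) = 1230 \left(-72 + 1^{2} - 6\right) = 1230 \left(-72 + 1 - 6\right) = 1230 \left(-77\right) = -94710$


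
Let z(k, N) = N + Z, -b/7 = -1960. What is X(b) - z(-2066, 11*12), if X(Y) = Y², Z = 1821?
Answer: 188236447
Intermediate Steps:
b = 13720 (b = -7*(-1960) = 13720)
z(k, N) = 1821 + N (z(k, N) = N + 1821 = 1821 + N)
X(b) - z(-2066, 11*12) = 13720² - (1821 + 11*12) = 188238400 - (1821 + 132) = 188238400 - 1*1953 = 188238400 - 1953 = 188236447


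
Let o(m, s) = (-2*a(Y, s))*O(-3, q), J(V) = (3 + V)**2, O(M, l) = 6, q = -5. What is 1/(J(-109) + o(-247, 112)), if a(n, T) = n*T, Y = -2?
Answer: 1/13924 ≈ 7.1818e-5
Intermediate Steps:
a(n, T) = T*n
o(m, s) = 24*s (o(m, s) = -2*s*(-2)*6 = -(-4)*s*6 = (4*s)*6 = 24*s)
1/(J(-109) + o(-247, 112)) = 1/((3 - 109)**2 + 24*112) = 1/((-106)**2 + 2688) = 1/(11236 + 2688) = 1/13924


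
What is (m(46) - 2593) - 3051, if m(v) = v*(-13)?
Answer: -6242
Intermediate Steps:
m(v) = -13*v
(m(46) - 2593) - 3051 = (-13*46 - 2593) - 3051 = (-598 - 2593) - 3051 = -3191 - 3051 = -6242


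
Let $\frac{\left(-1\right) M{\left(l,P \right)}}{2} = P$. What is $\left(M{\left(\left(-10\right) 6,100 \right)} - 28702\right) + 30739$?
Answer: $1837$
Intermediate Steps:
$M{\left(l,P \right)} = - 2 P$
$\left(M{\left(\left(-10\right) 6,100 \right)} - 28702\right) + 30739 = \left(\left(-2\right) 100 - 28702\right) + 30739 = \left(-200 - 28702\right) + 30739 = -28902 + 30739 = 1837$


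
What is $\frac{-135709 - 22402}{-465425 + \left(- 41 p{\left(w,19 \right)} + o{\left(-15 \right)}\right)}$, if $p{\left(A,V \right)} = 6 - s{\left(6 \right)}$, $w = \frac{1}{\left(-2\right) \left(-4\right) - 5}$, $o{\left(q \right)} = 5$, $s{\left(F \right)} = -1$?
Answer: $\frac{158111}{465707} \approx 0.33951$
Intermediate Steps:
$w = \frac{1}{3}$ ($w = \frac{1}{8 - 5} = \frac{1}{3} \approx 0.33333$)
$p{\left(A,V \right)} = 7$ ($p{\left(A,V \right)} = 6 - -1 = 6 + 1 = 7$)
$\frac{-135709 - 22402}{-465425 + \left(- 41 p{\left(w,19 \right)} + o{\left(-15 \right)}\right)} = \frac{-135709 - 22402}{-465425 + \left(\left(-41\right) 7 + 5\right)} = - \frac{158111}{-465425 + \left(-287 + 5\right)} = - \frac{158111}{-465425 - 282} = - \frac{158111}{-465707} = \left(-158111\right) \left(- \frac{1}{465707}\right) = \frac{158111}{465707}$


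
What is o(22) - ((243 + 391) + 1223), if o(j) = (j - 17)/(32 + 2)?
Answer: -63133/34 ≈ -1856.9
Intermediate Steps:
o(j) = -½ + j/34 (o(j) = (-17 + j)/34 = (-17 + j)*(1/34) = -½ + j/34)
o(22) - ((243 + 391) + 1223) = (-½ + (1/34)*22) - ((243 + 391) + 1223) = (-½ + 11/17) - (634 + 1223) = 5/34 - 1*1857 = 5/34 - 1857 = -63133/34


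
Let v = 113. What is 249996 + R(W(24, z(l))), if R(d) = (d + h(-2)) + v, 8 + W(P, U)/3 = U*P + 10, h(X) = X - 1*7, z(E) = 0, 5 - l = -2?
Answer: 250106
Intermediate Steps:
l = 7 (l = 5 - 1*(-2) = 5 + 2 = 7)
h(X) = -7 + X (h(X) = X - 7 = -7 + X)
W(P, U) = 6 + 3*P*U (W(P, U) = -24 + 3*(U*P + 10) = -24 + 3*(P*U + 10) = -24 + 3*(10 + P*U) = -24 + (30 + 3*P*U) = 6 + 3*P*U)
R(d) = 104 + d (R(d) = (d + (-7 - 2)) + 113 = (d - 9) + 113 = (-9 + d) + 113 = 104 + d)
249996 + R(W(24, z(l))) = 249996 + (104 + (6 + 3*24*0)) = 249996 + (104 + (6 + 0)) = 249996 + (104 + 6) = 249996 + 110 = 250106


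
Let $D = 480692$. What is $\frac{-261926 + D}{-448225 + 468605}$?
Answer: $\frac{109383}{10190} \approx 10.734$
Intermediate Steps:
$\frac{-261926 + D}{-448225 + 468605} = \frac{-261926 + 480692}{-448225 + 468605} = \frac{218766}{20380} = 218766 \cdot \frac{1}{20380} = \frac{109383}{10190}$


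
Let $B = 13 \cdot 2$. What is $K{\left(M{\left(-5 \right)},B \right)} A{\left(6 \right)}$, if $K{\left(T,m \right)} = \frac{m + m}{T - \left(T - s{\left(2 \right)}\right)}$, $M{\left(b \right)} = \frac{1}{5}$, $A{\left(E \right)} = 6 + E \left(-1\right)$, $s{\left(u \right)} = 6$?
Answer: $0$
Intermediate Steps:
$B = 26$
$A{\left(E \right)} = 6 - E$
$M{\left(b \right)} = \frac{1}{5}$
$K{\left(T,m \right)} = \frac{m}{3}$ ($K{\left(T,m \right)} = \frac{m + m}{T - \left(-6 + T\right)} = \frac{2 m}{6} = 2 m \frac{1}{6} = \frac{m}{3}$)
$K{\left(M{\left(-5 \right)},B \right)} A{\left(6 \right)} = \frac{1}{3} \cdot 26 \left(6 - 6\right) = \frac{26 \left(6 - 6\right)}{3} = \frac{26}{3} \cdot 0 = 0$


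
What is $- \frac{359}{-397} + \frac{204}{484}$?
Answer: $\frac{63686}{48037} \approx 1.3258$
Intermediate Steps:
$- \frac{359}{-397} + \frac{204}{484} = \left(-359\right) \left(- \frac{1}{397}\right) + 204 \cdot \frac{1}{484} = \frac{359}{397} + \frac{51}{121} = \frac{63686}{48037}$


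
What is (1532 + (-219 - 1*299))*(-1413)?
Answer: -1432782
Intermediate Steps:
(1532 + (-219 - 1*299))*(-1413) = (1532 + (-219 - 299))*(-1413) = (1532 - 518)*(-1413) = 1014*(-1413) = -1432782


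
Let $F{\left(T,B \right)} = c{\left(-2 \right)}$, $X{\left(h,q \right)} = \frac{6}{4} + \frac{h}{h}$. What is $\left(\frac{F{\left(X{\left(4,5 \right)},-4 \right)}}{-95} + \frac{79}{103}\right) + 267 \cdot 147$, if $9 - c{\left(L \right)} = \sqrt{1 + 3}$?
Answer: $\frac{384058249}{9785} \approx 39250.0$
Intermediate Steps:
$c{\left(L \right)} = 7$ ($c{\left(L \right)} = 9 - \sqrt{1 + 3} = 9 - \sqrt{4} = 9 - 2 = 7$)
$X{\left(h,q \right)} = \frac{5}{2}$ ($X{\left(h,q \right)} = 6 \cdot \frac{1}{4} + 1 = \frac{3}{2} + 1 = \frac{5}{2}$)
$F{\left(T,B \right)} = 7$
$\left(\frac{F{\left(X{\left(4,5 \right)},-4 \right)}}{-95} + \frac{79}{103}\right) + 267 \cdot 147 = \left(\frac{7}{-95} + \frac{79}{103}\right) + 267 \cdot 147 = \left(7 \left(- \frac{1}{95}\right) + 79 \cdot \frac{1}{103}\right) + 39249 = \left(- \frac{7}{95} + \frac{79}{103}\right) + 39249 = \frac{6784}{9785} + 39249 = \frac{384058249}{9785}$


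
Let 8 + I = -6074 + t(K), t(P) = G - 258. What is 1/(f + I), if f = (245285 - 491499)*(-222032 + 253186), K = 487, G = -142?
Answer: -1/7670557438 ≈ -1.3037e-10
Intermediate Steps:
f = -7670550956 (f = -246214*31154 = -7670550956)
t(P) = -400 (t(P) = -142 - 258 = -400)
I = -6482 (I = -8 + (-6074 - 400) = -8 - 6474 = -6482)
1/(f + I) = 1/(-7670550956 - 6482) = 1/(-7670557438) = -1/7670557438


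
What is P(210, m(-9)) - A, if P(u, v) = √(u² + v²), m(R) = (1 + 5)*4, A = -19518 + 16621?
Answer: 2897 + 6*√1241 ≈ 3108.4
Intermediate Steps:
A = -2897
m(R) = 24 (m(R) = 6*4 = 24)
P(210, m(-9)) - A = √(210² + 24²) - 1*(-2897) = √(44100 + 576) + 2897 = √44676 + 2897 = 6*√1241 + 2897 = 2897 + 6*√1241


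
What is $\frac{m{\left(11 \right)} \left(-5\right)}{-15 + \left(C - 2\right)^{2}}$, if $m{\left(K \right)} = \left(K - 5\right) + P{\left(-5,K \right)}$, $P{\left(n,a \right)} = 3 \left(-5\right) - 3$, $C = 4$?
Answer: $- \frac{60}{11} \approx -5.4545$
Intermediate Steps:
$P{\left(n,a \right)} = -18$ ($P{\left(n,a \right)} = -15 - 3 = -18$)
$m{\left(K \right)} = -23 + K$ ($m{\left(K \right)} = \left(K - 5\right) - 18 = \left(-5 + K\right) - 18 = -23 + K$)
$\frac{m{\left(11 \right)} \left(-5\right)}{-15 + \left(C - 2\right)^{2}} = \frac{\left(-23 + 11\right) \left(-5\right)}{-15 + \left(4 - 2\right)^{2}} = \frac{\left(-12\right) \left(-5\right)}{-15 + 2^{2}} = \frac{60}{-15 + 4} = \frac{60}{-11} = 60 \left(- \frac{1}{11}\right) = - \frac{60}{11}$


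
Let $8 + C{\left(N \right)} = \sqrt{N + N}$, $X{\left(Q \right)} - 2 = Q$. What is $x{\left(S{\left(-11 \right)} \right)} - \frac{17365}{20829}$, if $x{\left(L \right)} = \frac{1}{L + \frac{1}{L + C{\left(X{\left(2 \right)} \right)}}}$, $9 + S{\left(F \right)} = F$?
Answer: $- \frac{5733411457}{6488670909} + \frac{2 \sqrt{2}}{311521} \approx -0.88359$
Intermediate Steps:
$S{\left(F \right)} = -9 + F$
$X{\left(Q \right)} = 2 + Q$
$C{\left(N \right)} = -8 + \sqrt{2} \sqrt{N}$ ($C{\left(N \right)} = -8 + \sqrt{N + N} = -8 + \sqrt{2 N} = -8 + \sqrt{2} \sqrt{N}$)
$x{\left(L \right)} = \frac{1}{L + \frac{1}{-8 + L + 2 \sqrt{2}}}$ ($x{\left(L \right)} = \frac{1}{L + \frac{1}{L - \left(8 - \sqrt{2} \sqrt{2 + 2}\right)}} = \frac{1}{L + \frac{1}{L - \left(8 - \sqrt{2} \sqrt{4}\right)}} = \frac{1}{L + \frac{1}{L - \left(8 - \sqrt{2} \cdot 2\right)}} = \frac{1}{L + \frac{1}{L - \left(8 - 2 \sqrt{2}\right)}} = \frac{1}{L + \frac{1}{-8 + L + 2 \sqrt{2}}}$)
$x{\left(S{\left(-11 \right)} \right)} - \frac{17365}{20829} = \frac{-8 - 20 + 2 \sqrt{2}}{1 + \left(-9 - 11\right)^{2} - 2 \left(-9 - 11\right) \left(4 - \sqrt{2}\right)} - \frac{17365}{20829} = \frac{-8 - 20 + 2 \sqrt{2}}{1 + \left(-20\right)^{2} - - 40 \left(4 - \sqrt{2}\right)} - \frac{17365}{20829} = \frac{-28 + 2 \sqrt{2}}{1 + 400 + \left(160 - 40 \sqrt{2}\right)} - \frac{17365}{20829} = \frac{-28 + 2 \sqrt{2}}{561 - 40 \sqrt{2}} - \frac{17365}{20829} = - \frac{17365}{20829} + \frac{-28 + 2 \sqrt{2}}{561 - 40 \sqrt{2}}$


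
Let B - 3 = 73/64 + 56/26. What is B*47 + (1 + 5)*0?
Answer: 246139/832 ≈ 295.84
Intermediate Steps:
B = 5237/832 (B = 3 + (73/64 + 56/26) = 3 + (73*(1/64) + 56*(1/26)) = 3 + (73/64 + 28/13) = 3 + 2741/832 = 5237/832 ≈ 6.2945)
B*47 + (1 + 5)*0 = (5237/832)*47 + (1 + 5)*0 = 246139/832 + 6*0 = 246139/832 + 0 = 246139/832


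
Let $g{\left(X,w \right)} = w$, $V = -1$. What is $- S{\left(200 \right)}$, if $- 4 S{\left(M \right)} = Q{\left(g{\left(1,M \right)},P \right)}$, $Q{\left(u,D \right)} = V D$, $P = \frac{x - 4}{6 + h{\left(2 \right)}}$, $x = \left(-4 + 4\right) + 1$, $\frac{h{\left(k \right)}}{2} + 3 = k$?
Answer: $\frac{3}{16} \approx 0.1875$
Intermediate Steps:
$h{\left(k \right)} = -6 + 2 k$
$x = 1$ ($x = 0 + 1 = 1$)
$P = - \frac{3}{4}$ ($P = \frac{1 - 4}{6 + \left(-6 + 2 \cdot 2\right)} = - \frac{3}{6 + \left(-6 + 4\right)} = - \frac{3}{6 - 2} = - \frac{3}{4} \approx -0.75$)
$Q{\left(u,D \right)} = - D$
$S{\left(M \right)} = - \frac{3}{16}$ ($S{\left(M \right)} = - \frac{\left(-1\right) \left(- \frac{3}{4}\right)}{4} = \left(- \frac{1}{4}\right) \frac{3}{4} = - \frac{3}{16}$)
$- S{\left(200 \right)} = \left(-1\right) \left(- \frac{3}{16}\right) = \frac{3}{16}$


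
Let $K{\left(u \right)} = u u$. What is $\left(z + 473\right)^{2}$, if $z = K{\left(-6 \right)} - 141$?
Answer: $135424$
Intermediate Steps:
$K{\left(u \right)} = u^{2}$
$z = -105$ ($z = \left(-6\right)^{2} - 141 = 36 - 141 = -105$)
$\left(z + 473\right)^{2} = \left(-105 + 473\right)^{2} = 368^{2} = 135424$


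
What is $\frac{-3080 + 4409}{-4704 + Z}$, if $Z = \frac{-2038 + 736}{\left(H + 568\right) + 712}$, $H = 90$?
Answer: $- \frac{303455}{1074297} \approx -0.28247$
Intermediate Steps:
$Z = - \frac{651}{685}$ ($Z = \frac{-2038 + 736}{\left(90 + 568\right) + 712} = - \frac{1302}{658 + 712} = - \frac{1302}{1370} = \left(-1302\right) \frac{1}{1370} = - \frac{651}{685} \approx -0.95037$)
$\frac{-3080 + 4409}{-4704 + Z} = \frac{-3080 + 4409}{-4704 - \frac{651}{685}} = \frac{1329}{- \frac{3222891}{685}} = 1329 \left(- \frac{685}{3222891}\right) = - \frac{303455}{1074297}$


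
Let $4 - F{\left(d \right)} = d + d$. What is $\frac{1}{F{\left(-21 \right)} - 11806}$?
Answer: $- \frac{1}{11760} \approx -8.5034 \cdot 10^{-5}$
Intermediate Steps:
$F{\left(d \right)} = 4 - 2 d$ ($F{\left(d \right)} = 4 - \left(d + d\right) = 4 - 2 d$)
$\frac{1}{F{\left(-21 \right)} - 11806} = \frac{1}{\left(4 - -42\right) - 11806} = \frac{1}{\left(4 + 42\right) - 11806} = \frac{1}{46 - 11806} = \frac{1}{-11760} = - \frac{1}{11760}$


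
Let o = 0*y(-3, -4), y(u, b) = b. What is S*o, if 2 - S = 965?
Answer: 0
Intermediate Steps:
S = -963 (S = 2 - 1*965 = 2 - 965 = -963)
o = 0 (o = 0*(-4) = 0)
S*o = -963*0 = 0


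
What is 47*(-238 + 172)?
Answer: -3102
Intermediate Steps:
47*(-238 + 172) = 47*(-66) = -3102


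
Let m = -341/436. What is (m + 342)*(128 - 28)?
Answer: 3719275/109 ≈ 34122.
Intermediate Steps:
m = -341/436 (m = -341*1/436 = -341/436 ≈ -0.78211)
(m + 342)*(128 - 28) = (-341/436 + 342)*(128 - 28) = (148771/436)*100 = 3719275/109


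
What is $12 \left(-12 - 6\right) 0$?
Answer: $0$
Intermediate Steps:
$12 \left(-12 - 6\right) 0 = 12 \left(-18\right) 0 = \left(-216\right) 0 = 0$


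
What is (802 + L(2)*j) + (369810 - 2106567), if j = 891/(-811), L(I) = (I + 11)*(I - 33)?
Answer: -1407500432/811 ≈ -1.7355e+6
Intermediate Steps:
L(I) = (-33 + I)*(11 + I) (L(I) = (11 + I)*(-33 + I) = (-33 + I)*(11 + I))
j = -891/811 (j = 891*(-1/811) = -891/811 ≈ -1.0986)
(802 + L(2)*j) + (369810 - 2106567) = (802 + (-363 + 2**2 - 22*2)*(-891/811)) + (369810 - 2106567) = (802 + (-363 + 4 - 44)*(-891/811)) - 1736757 = (802 - 403*(-891/811)) - 1736757 = (802 + 359073/811) - 1736757 = 1009495/811 - 1736757 = -1407500432/811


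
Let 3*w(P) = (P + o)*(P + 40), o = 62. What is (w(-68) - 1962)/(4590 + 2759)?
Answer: -1906/7349 ≈ -0.25936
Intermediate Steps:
w(P) = (40 + P)*(62 + P)/3 (w(P) = ((P + 62)*(P + 40))/3 = ((62 + P)*(40 + P))/3 = ((40 + P)*(62 + P))/3 = (40 + P)*(62 + P)/3)
(w(-68) - 1962)/(4590 + 2759) = ((2480/3 + 34*(-68) + (⅓)*(-68)²) - 1962)/(4590 + 2759) = ((2480/3 - 2312 + (⅓)*4624) - 1962)/7349 = ((2480/3 - 2312 + 4624/3) - 1962)*(1/7349) = (56 - 1962)*(1/7349) = -1906*1/7349 = -1906/7349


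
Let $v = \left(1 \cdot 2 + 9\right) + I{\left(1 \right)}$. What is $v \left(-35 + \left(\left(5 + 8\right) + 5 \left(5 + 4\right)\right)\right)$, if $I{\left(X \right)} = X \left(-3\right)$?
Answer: $184$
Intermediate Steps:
$I{\left(X \right)} = - 3 X$
$v = 8$ ($v = \left(1 \cdot 2 + 9\right) - 3 = \left(2 + 9\right) - 3 = 11 - 3 = 8$)
$v \left(-35 + \left(\left(5 + 8\right) + 5 \left(5 + 4\right)\right)\right) = 8 \left(-35 + \left(\left(5 + 8\right) + 5 \left(5 + 4\right)\right)\right) = 8 \left(-35 + \left(13 + 5 \cdot 9\right)\right) = 8 \left(-35 + \left(13 + 45\right)\right) = 8 \left(-35 + 58\right) = 8 \cdot 23 = 184$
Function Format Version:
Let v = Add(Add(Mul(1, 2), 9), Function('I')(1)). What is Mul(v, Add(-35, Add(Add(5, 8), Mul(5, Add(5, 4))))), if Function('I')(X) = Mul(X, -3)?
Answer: 184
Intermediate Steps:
Function('I')(X) = Mul(-3, X)
v = 8 (v = Add(Add(Mul(1, 2), 9), Mul(-3, 1)) = Add(Add(2, 9), -3) = Add(11, -3) = 8)
Mul(v, Add(-35, Add(Add(5, 8), Mul(5, Add(5, 4))))) = Mul(8, Add(-35, Add(Add(5, 8), Mul(5, Add(5, 4))))) = Mul(8, Add(-35, Add(13, Mul(5, 9)))) = Mul(8, Add(-35, Add(13, 45))) = Mul(8, Add(-35, 58)) = Mul(8, 23) = 184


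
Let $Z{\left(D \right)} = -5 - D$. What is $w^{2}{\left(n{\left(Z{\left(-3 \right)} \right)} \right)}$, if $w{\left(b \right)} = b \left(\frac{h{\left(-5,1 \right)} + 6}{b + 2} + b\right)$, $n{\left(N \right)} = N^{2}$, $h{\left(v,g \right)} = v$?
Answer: $\frac{2500}{9} \approx 277.78$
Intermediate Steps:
$w{\left(b \right)} = b \left(b + \frac{1}{2 + b}\right)$ ($w{\left(b \right)} = b \left(\frac{-5 + 6}{b + 2} + b\right) = b \left(1 \frac{1}{2 + b} + b\right) = b \left(\frac{1}{2 + b} + b\right) = b \left(b + \frac{1}{2 + b}\right)$)
$w^{2}{\left(n{\left(Z{\left(-3 \right)} \right)} \right)} = \left(\frac{\left(-5 - -3\right)^{2} \left(1 + \left(\left(-5 - -3\right)^{2}\right)^{2} + 2 \left(-5 - -3\right)^{2}\right)}{2 + \left(-5 - -3\right)^{2}}\right)^{2} = \left(\frac{\left(-5 + 3\right)^{2} \left(1 + \left(\left(-5 + 3\right)^{2}\right)^{2} + 2 \left(-5 + 3\right)^{2}\right)}{2 + \left(-5 + 3\right)^{2}}\right)^{2} = \left(\frac{\left(-2\right)^{2} \left(1 + \left(\left(-2\right)^{2}\right)^{2} + 2 \left(-2\right)^{2}\right)}{2 + \left(-2\right)^{2}}\right)^{2} = \left(\frac{4 \left(1 + 4^{2} + 2 \cdot 4\right)}{2 + 4}\right)^{2} = \left(\frac{4 \left(1 + 16 + 8\right)}{6}\right)^{2} = \left(4 \cdot \frac{1}{6} \cdot 25\right)^{2} = \left(\frac{50}{3}\right)^{2} = \frac{2500}{9}$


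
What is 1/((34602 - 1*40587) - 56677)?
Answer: -1/62662 ≈ -1.5959e-5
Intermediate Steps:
1/((34602 - 1*40587) - 56677) = 1/((34602 - 40587) - 56677) = 1/(-5985 - 56677) = 1/(-62662) = -1/62662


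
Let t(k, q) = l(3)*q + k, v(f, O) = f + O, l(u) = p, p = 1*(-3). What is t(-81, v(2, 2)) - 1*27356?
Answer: -27449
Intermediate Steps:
p = -3
l(u) = -3
v(f, O) = O + f
t(k, q) = k - 3*q (t(k, q) = -3*q + k = k - 3*q)
t(-81, v(2, 2)) - 1*27356 = (-81 - 3*(2 + 2)) - 1*27356 = (-81 - 3*4) - 27356 = (-81 - 12) - 27356 = -93 - 27356 = -27449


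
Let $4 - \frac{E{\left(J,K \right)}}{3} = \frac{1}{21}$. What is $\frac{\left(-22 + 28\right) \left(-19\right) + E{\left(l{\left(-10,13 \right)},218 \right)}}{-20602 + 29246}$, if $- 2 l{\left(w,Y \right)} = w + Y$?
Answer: $- \frac{715}{60508} \approx -0.011817$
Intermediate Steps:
$l{\left(w,Y \right)} = - \frac{Y}{2} - \frac{w}{2}$ ($l{\left(w,Y \right)} = - \frac{w + Y}{2} = - \frac{Y + w}{2} = - \frac{Y}{2} - \frac{w}{2}$)
$E{\left(J,K \right)} = \frac{83}{7}$ ($E{\left(J,K \right)} = 12 - \frac{3}{21} = 12 - \frac{1}{7} = \frac{83}{7}$)
$\frac{\left(-22 + 28\right) \left(-19\right) + E{\left(l{\left(-10,13 \right)},218 \right)}}{-20602 + 29246} = \frac{\left(-22 + 28\right) \left(-19\right) + \frac{83}{7}}{-20602 + 29246} = \frac{6 \left(-19\right) + \frac{83}{7}}{8644} = \left(-114 + \frac{83}{7}\right) \frac{1}{8644} = \left(- \frac{715}{7}\right) \frac{1}{8644} = - \frac{715}{60508}$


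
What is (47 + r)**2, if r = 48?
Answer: 9025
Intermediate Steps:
(47 + r)**2 = (47 + 48)**2 = 95**2 = 9025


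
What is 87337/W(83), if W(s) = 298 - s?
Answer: 87337/215 ≈ 406.22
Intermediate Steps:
87337/W(83) = 87337/(298 - 1*83) = 87337/(298 - 83) = 87337/215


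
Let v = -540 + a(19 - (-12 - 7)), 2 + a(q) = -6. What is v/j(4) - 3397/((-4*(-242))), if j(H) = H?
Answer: -136013/968 ≈ -140.51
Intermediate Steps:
a(q) = -8 (a(q) = -2 - 6 = -8)
v = -548 (v = -540 - 8 = -548)
v/j(4) - 3397/((-4*(-242))) = -548/4 - 3397/((-4*(-242))) = -548*1/4 - 3397/968 = -137 - 3397*1/968 = -137 - 3397/968 = -136013/968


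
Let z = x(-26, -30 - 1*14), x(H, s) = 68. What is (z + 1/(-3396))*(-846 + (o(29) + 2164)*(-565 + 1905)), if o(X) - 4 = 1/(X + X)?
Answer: 55890051434/283 ≈ 1.9749e+8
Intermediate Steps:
o(X) = 4 + 1/(2*X) (o(X) = 4 + 1/(X + X) = 4 + 1/(2*X))
z = 68
(z + 1/(-3396))*(-846 + (o(29) + 2164)*(-565 + 1905)) = (68 + 1/(-3396))*(-846 + ((4 + (1/2)/29) + 2164)*(-565 + 1905)) = (68 - 1/3396)*(-846 + ((4 + (1/2)*(1/29)) + 2164)*1340) = 230927*(-846 + ((4 + 1/58) + 2164)*1340)/3396 = 230927*(-846 + (233/58 + 2164)*1340)/3396 = 230927*(-846 + (125745/58)*1340)/3396 = 230927*(-846 + 84249150/29)/3396 = (230927/3396)*(84224616/29) = 55890051434/283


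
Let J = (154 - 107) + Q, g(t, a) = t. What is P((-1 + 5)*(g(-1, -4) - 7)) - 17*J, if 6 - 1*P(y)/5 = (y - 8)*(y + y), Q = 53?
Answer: -14470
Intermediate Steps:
P(y) = 30 - 10*y*(-8 + y) (P(y) = 30 - 5*(y - 8)*(y + y) = 30 - 5*(-8 + y)*2*y = 30 - 10*y*(-8 + y))
J = 100 (J = (154 - 107) + 53 = 47 + 53 = 100)
P((-1 + 5)*(g(-1, -4) - 7)) - 17*J = (30 - 10*(-1 - 7)²*(-1 + 5)² + 80*((-1 + 5)*(-1 - 7))) - 17*100 = (30 - 10*(4*(-8))² + 80*(4*(-8))) - 1700 = (30 - 10*(-32)² + 80*(-32)) - 1700 = (30 - 10*1024 - 2560) - 1700 = (30 - 10240 - 2560) - 1700 = -12770 - 1700 = -14470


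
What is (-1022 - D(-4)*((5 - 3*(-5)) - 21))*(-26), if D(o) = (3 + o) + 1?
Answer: 26572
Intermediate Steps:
D(o) = 4 + o
(-1022 - D(-4)*((5 - 3*(-5)) - 21))*(-26) = (-1022 - (4 - 4)*((5 - 3*(-5)) - 21))*(-26) = (-1022 - 0*((5 + 15) - 21))*(-26) = (-1022 - 0*(20 - 21))*(-26) = (-1022 - 0*(-1))*(-26) = (-1022 - 1*0)*(-26) = (-1022 + 0)*(-26) = -1022*(-26) = 26572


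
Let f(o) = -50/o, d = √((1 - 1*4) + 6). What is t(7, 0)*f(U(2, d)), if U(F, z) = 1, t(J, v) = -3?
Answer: 150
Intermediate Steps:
d = √3 (d = √((1 - 4) + 6) = √(-3 + 6) = √3 ≈ 1.7320)
t(7, 0)*f(U(2, d)) = -(-150)/1 = -(-150) = -3*(-50) = 150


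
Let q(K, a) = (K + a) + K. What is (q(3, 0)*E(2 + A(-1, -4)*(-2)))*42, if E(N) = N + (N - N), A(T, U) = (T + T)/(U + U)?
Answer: 378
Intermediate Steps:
A(T, U) = T/U (A(T, U) = (2*T)/((2*U)) = (2*T)*(1/(2*U)) = T/U)
q(K, a) = a + 2*K
E(N) = N (E(N) = N + 0 = N)
(q(3, 0)*E(2 + A(-1, -4)*(-2)))*42 = ((0 + 2*3)*(2 - 1/(-4)*(-2)))*42 = ((0 + 6)*(2 - 1*(-1/4)*(-2)))*42 = (6*(2 + (1/4)*(-2)))*42 = (6*(2 - 1/2))*42 = (6*(3/2))*42 = 9*42 = 378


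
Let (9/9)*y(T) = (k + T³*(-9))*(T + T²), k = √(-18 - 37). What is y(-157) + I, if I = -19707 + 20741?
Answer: 853032775238 + 24492*I*√55 ≈ 8.5303e+11 + 1.8164e+5*I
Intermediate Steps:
k = I*√55 (k = √(-55) = I*√55 ≈ 7.4162*I)
y(T) = (T + T²)*(-9*T³ + I*√55) (y(T) = (I*√55 + T³*(-9))*(T + T²) = (I*√55 - 9*T³)*(T + T²) = (-9*T³ + I*√55)*(T + T²) = (T + T²)*(-9*T³ + I*√55))
I = 1034
y(-157) + I = -157*(-9*(-157)³ - 9*(-157)⁴ + I*√55 + I*(-157)*√55) + 1034 = -157*(-9*(-3869893) - 9*607573201 + I*√55 - 157*I*√55) + 1034 = -157*(34829037 - 5468158809 + I*√55 - 157*I*√55) + 1034 = -157*(-5433329772 - 156*I*√55) + 1034 = (853032774204 + 24492*I*√55) + 1034 = 853032775238 + 24492*I*√55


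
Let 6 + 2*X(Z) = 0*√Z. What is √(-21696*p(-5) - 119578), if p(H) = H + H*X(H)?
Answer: I*√336538 ≈ 580.12*I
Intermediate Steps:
X(Z) = -3 (X(Z) = -3 + (0*√Z)/2 = -3 + (½)*0 = -3 + 0 = -3)
p(H) = -2*H (p(H) = H + H*(-3) = H - 3*H = -2*H)
√(-21696*p(-5) - 119578) = √(-(-43392)*(-5) - 119578) = √(-21696*10 - 119578) = √(-216960 - 119578) = √(-336538) = I*√336538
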